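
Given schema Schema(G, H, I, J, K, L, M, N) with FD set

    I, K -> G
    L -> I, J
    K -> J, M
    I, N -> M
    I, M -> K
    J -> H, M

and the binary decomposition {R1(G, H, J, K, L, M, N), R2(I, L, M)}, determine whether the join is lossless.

Yes

Common attributes: R1 ∩ R2 = {L, M}.
Closure of {L, M}: L → I, J applies, adding I, J; I, M → K applies, adding K; J → H, M applies, adding H; I, K → G applies, adding G. So (L, M)⁺ = {G, H, I, J, K, L, M}.
This closure contains every attribute of R2, so R1 ∩ R2 → R2. The join is lossless.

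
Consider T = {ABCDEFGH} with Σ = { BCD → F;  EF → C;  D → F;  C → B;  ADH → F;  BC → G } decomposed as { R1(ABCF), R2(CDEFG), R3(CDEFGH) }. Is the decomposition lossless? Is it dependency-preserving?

Lossless test (chase): Rows 1 and 2 agree on C; apply C→B and equate their B entries. Rows 1 and 3 agree on C; apply C→B and equate their B entries. Rows 1 and 2 agree on BC; apply BC→G and equate their G entries. No row becomes fully distinguished — the join is lossy.
Dependency preservation: BCD → F; ADH → F; BC → G are not contained in any single fragment, but the restricted closure of each left-hand side across the fragments still reaches the right-hand side; the remaining FDs each lie inside some fragment. All dependencies are preserved.

lossy but dependency-preserving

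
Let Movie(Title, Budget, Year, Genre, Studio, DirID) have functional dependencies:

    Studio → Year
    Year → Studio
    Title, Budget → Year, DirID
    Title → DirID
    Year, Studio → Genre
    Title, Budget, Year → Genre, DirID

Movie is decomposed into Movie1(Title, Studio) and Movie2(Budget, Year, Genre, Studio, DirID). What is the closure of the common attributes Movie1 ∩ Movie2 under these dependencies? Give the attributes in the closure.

Movie1 ∩ Movie2 = {Studio}.
Studio → Year applies, adding Year
Year, Studio → Genre applies, adding Genre
Closure: {Year, Genre, Studio}.

Year, Genre, Studio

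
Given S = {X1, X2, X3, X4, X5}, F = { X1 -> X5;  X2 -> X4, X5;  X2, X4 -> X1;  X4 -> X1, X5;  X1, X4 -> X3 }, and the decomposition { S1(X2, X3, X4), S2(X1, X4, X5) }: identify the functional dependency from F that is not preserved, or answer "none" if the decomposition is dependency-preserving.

none

X1 → X5 lies within S2.
X2 → X4, X5: restricted closure across fragments reaches X4, X5.
X2, X4 → X1: restricted closure across fragments reaches X1.
X4 → X1, X5 lies within S2.
X1, X4 → X3: restricted closure across fragments reaches X3.
Every dependency is enforceable on the fragments, so the decomposition is dependency-preserving.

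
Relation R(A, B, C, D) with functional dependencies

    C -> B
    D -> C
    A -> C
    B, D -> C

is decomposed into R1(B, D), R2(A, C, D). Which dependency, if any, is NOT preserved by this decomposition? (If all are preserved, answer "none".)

C -> B

Check C → B: no single fragment contains all of {B, C}, and the restricted closure of {C} across the fragments never reaches {B}.
D → C is preserved.
A → C is preserved.
B, D → C is preserved.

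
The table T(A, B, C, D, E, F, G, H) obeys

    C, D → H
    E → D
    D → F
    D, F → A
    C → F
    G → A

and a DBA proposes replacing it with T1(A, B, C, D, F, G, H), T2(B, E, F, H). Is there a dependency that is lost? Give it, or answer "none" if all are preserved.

Check E → D: no single fragment contains all of {D, E}, and the restricted closure of {E} across the fragments never reaches {D}.
C, D → H is preserved.
D → F is preserved.
D, F → A is preserved.
C → F is preserved.
G → A is preserved.

E → D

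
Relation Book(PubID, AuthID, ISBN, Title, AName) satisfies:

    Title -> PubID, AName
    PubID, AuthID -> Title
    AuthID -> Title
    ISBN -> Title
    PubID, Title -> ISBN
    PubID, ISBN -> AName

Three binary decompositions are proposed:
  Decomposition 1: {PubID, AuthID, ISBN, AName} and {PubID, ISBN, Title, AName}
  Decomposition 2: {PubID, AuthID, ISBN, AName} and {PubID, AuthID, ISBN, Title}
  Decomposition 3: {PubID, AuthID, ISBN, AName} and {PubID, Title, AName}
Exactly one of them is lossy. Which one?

Decomposition 1: common = {PubID, ISBN, AName}, closure = {PubID, ISBN, Title, AName} → lossless.
Decomposition 2: common = {PubID, AuthID, ISBN}, closure = {PubID, AuthID, ISBN, Title, AName} → lossless.
Decomposition 3: common = {PubID, AName}, closure = {PubID, AName} → lossy.

Decomposition 3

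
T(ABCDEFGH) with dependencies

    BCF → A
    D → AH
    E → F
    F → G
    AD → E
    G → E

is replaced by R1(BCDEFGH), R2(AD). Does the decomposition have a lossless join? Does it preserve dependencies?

lossless but not dependency-preserving

Lossless test: (D)⁺ = {ADEFGH}, which contains all of one fragment — lossless.
Dependency preservation: the restricted closure of {BCF} across the fragments never reaches {A}, so BCF → A cannot be enforced without a join — not preserved.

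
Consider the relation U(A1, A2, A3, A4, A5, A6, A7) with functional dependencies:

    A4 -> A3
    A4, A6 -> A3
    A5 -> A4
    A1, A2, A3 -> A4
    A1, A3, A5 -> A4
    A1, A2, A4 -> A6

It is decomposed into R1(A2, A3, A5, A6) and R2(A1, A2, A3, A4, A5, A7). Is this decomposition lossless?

No

Common attributes: R1 ∩ R2 = {A2, A3, A5}.
Closure of {A2, A3, A5}: A5 → A4 applies, adding A4. So (A2, A3, A5)⁺ = {A2, A3, A4, A5}.
The closure contains neither all of R1 = {A2, A3, A5, A6} nor all of R2 = {A1, A2, A3, A4, A5, A7}, so the common attributes are not a superkey of either fragment. The join is lossy.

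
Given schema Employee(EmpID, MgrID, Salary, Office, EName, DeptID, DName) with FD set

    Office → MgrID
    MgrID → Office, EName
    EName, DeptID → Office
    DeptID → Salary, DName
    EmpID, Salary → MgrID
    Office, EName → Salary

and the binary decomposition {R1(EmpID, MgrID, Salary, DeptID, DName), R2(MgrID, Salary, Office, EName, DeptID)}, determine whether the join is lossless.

Yes

Common attributes: R1 ∩ R2 = {MgrID, Salary, DeptID}.
Closure of {MgrID, Salary, DeptID}: MgrID → Office, EName applies, adding Office, EName; DeptID → Salary, DName applies, adding DName. So (MgrID, Salary, DeptID)⁺ = {MgrID, Salary, Office, EName, DeptID, DName}.
This closure contains every attribute of R2, so R1 ∩ R2 → R2. The join is lossless.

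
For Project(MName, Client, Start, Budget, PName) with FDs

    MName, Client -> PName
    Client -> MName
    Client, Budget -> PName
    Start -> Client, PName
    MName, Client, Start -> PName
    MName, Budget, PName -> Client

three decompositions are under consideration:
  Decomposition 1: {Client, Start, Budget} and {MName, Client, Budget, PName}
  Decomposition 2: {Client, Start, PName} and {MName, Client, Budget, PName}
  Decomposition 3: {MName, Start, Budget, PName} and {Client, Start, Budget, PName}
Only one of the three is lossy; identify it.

Decomposition 2

Decomposition 1: common = {Client, Budget}, closure = {MName, Client, Budget, PName} → lossless.
Decomposition 2: common = {Client, PName}, closure = {MName, Client, PName} → lossy.
Decomposition 3: common = {Start, Budget, PName}, closure = {MName, Client, Start, Budget, PName} → lossless.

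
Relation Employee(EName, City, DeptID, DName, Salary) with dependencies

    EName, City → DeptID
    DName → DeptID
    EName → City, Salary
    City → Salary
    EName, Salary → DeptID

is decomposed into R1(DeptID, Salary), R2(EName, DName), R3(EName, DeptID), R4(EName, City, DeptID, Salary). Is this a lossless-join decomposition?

Yes

Chase test. Columns are EName, City, DeptID, DName, Salary; row i has aⱼ where attribute j ∈ Ri, else bᵢⱼ.
Initial tableau (one row per fragment):
  row 1: b11 b12 a3 b14 a5
  row 2: a1 b22 b23 a4 b25
  row 3: a1 b32 a3 b34 b35
  row 4: a1 a2 a3 b44 a5
Rows 2 and 3 agree on EName; apply EName→City, Salary and equate their City, Salary entries.
Rows 2 and 4 agree on EName; apply EName→City, Salary and equate their City, Salary entries.
Rows 2 and 3 agree on EName, Salary; apply EName, Salary→DeptID and equate their DeptID entries.
Row 2 is now all distinguished symbols — the join is lossless.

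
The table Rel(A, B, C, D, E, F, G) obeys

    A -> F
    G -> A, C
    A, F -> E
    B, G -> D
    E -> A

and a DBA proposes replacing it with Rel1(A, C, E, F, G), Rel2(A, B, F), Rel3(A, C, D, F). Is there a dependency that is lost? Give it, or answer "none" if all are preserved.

Check B, G → D: no single fragment contains all of {B, D, G}, and the restricted closure of {B, G} across the fragments never reaches {D}.
A → F is preserved.
G → A, C is preserved.
A, F → E is preserved.
E → A is preserved.

B, G -> D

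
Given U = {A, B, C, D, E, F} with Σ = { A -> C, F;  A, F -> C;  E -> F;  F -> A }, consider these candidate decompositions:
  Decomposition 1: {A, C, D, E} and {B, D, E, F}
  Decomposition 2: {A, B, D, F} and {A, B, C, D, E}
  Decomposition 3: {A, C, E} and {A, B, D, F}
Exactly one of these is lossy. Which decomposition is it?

Decomposition 1: common = {D, E}, closure = {A, C, D, E, F} → lossless.
Decomposition 2: common = {A, B, D}, closure = {A, B, C, D, F} → lossless.
Decomposition 3: common = {A}, closure = {A, C, F} → lossy.

Decomposition 3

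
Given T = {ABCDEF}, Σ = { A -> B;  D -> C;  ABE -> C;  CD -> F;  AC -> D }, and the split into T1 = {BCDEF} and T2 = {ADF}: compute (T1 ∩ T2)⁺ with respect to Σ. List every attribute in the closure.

T1 ∩ T2 = {DF}.
D → C applies, adding C
Closure: {CDF}.

CDF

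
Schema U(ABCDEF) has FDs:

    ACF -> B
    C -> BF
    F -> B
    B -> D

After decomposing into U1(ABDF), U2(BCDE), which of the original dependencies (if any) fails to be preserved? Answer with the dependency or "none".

Check C → BF: no single fragment contains all of {BCF}, and the restricted closure of {C} across the fragments never reaches {BF}.
ACF → B is preserved.
F → B is preserved.
B → D is preserved.

C -> BF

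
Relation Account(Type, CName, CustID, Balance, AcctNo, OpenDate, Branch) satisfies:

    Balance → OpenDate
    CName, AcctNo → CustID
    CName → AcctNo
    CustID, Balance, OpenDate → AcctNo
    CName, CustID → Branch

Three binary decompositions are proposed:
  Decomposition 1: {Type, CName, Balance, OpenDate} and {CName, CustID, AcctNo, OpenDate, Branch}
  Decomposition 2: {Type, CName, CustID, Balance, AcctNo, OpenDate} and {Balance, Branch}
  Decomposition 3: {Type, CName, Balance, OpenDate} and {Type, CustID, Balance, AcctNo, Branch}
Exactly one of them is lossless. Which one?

Decomposition 1: common = {CName, OpenDate}, closure = {CName, CustID, AcctNo, OpenDate, Branch} → lossless.
Decomposition 2: common = {Balance}, closure = {Balance, OpenDate} → lossy.
Decomposition 3: common = {Type, Balance}, closure = {Type, Balance, OpenDate} → lossy.

Decomposition 1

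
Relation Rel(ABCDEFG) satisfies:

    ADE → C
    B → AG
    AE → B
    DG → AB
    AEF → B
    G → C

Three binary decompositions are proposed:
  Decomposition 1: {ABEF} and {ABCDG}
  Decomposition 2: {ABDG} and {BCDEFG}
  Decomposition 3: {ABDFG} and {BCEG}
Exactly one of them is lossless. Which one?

Decomposition 2

Decomposition 1: common = {AB}, closure = {ABCG} → lossy.
Decomposition 2: common = {BDG}, closure = {ABCDG} → lossless.
Decomposition 3: common = {BG}, closure = {ABCG} → lossy.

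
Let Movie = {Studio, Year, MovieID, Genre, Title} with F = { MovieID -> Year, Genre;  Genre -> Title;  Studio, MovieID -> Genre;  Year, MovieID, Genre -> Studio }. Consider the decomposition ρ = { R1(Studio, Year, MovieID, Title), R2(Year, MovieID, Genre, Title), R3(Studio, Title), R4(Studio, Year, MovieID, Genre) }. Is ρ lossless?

Chase test. Columns are Studio, Year, MovieID, Genre, Title; row i has aⱼ where attribute j ∈ Ri, else bᵢⱼ.
Initial tableau (one row per fragment):
  row 1: a1 a2 a3 b14 a5
  row 2: b21 a2 a3 a4 a5
  row 3: a1 b32 b33 b34 a5
  row 4: a1 a2 a3 a4 b45
Rows 1 and 2 agree on MovieID; apply MovieID→Year, Genre and equate their Year, Genre entries.
Rows 1 and 4 agree on Genre; apply Genre→Title and equate their Title entries.
Rows 1 and 2 agree on Year, MovieID, Genre; apply Year, MovieID, Genre→Studio and equate their Studio entries.
Row 1 is now all distinguished symbols — the join is lossless.

Yes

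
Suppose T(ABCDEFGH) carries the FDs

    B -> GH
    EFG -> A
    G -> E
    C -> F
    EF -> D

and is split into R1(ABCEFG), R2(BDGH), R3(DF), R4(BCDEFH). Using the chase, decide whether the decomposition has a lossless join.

Yes

Chase test. Columns are ABCDEFGH; row i has aⱼ where attribute j ∈ Ri, else bᵢⱼ.
Initial tableau (one row per fragment):
  row 1: a1 a2 a3 b14 a5 a6 a7 b18
  row 2: b21 a2 b23 a4 b25 b26 a7 a8
  row 3: b31 b32 b33 a4 b35 a6 b37 b38
  row 4: b41 a2 a3 a4 a5 a6 b47 a8
Rows 1 and 2 agree on B; apply B→GH and equate their GH entries.
Rows 1 and 4 agree on B; apply B→GH and equate their GH entries.
Rows 1 and 4 agree on EFG; apply EFG→A and equate their A entries.
Rows 1 and 2 agree on G; apply G→E and equate their E entries.
Rows 1 and 4 agree on EF; apply EF→D and equate their D entries.
Row 1 is now all distinguished symbols — the join is lossless.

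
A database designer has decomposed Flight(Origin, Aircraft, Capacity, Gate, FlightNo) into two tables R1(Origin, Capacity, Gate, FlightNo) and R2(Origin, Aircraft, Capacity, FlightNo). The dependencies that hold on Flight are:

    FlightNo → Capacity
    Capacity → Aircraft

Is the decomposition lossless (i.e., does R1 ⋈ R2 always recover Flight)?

Common attributes: R1 ∩ R2 = {Origin, Capacity, FlightNo}.
Closure of {Origin, Capacity, FlightNo}: Capacity → Aircraft applies, adding Aircraft. So (Origin, Capacity, FlightNo)⁺ = {Origin, Aircraft, Capacity, FlightNo}.
This closure contains every attribute of R2, so R1 ∩ R2 → R2. The join is lossless.

Yes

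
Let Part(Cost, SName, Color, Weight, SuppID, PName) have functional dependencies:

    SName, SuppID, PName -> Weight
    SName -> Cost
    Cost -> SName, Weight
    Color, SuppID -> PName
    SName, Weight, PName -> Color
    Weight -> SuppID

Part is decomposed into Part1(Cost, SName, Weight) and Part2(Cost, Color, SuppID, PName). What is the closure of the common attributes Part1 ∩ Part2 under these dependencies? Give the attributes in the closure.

Cost, SName, Weight, SuppID

Part1 ∩ Part2 = {Cost}.
Cost → SName, Weight applies, adding SName, Weight
Weight → SuppID applies, adding SuppID
Closure: {Cost, SName, Weight, SuppID}.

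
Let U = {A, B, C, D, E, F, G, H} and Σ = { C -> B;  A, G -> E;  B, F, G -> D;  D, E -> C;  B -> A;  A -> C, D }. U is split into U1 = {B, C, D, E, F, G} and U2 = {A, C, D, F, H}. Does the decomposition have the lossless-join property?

No

Common attributes: U1 ∩ U2 = {C, D, F}.
Closure of {C, D, F}: C → B applies, adding B; B → A applies, adding A. So (C, D, F)⁺ = {A, B, C, D, F}.
The closure contains neither all of U1 = {B, C, D, E, F, G} nor all of U2 = {A, C, D, F, H}, so the common attributes are not a superkey of either fragment. The join is lossy.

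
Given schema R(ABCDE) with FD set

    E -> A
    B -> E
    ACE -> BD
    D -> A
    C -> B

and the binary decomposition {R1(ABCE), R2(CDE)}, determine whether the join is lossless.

Yes

Common attributes: R1 ∩ R2 = {CE}.
Closure of {CE}: E → A applies, adding A; ACE → BD applies, adding BD. So (CE)⁺ = {ABCDE}.
This closure contains every attribute of R1, so R1 ∩ R2 → R1. The join is lossless.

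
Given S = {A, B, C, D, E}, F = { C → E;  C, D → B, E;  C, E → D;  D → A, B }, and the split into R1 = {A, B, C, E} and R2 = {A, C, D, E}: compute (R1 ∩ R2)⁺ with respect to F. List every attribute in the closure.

A, B, C, D, E

R1 ∩ R2 = {A, C, E}.
C, E → D applies, adding D
D → A, B applies, adding B
Closure: {A, B, C, D, E}.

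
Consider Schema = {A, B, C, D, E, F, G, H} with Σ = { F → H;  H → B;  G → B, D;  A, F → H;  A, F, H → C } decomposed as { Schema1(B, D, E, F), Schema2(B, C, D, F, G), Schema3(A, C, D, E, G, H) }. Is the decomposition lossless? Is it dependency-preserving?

lossy and not dependency-preserving

Lossless test (chase): Rows 1 and 2 agree on F; apply F→H and equate their H entries. Rows 2 and 3 agree on G; apply G→B, D and equate their B, D entries. No row becomes fully distinguished — the join is lossy.
Dependency preservation: the restricted closure of {F} across the fragments never reaches {H}, so F → H cannot be enforced without a join — not preserved.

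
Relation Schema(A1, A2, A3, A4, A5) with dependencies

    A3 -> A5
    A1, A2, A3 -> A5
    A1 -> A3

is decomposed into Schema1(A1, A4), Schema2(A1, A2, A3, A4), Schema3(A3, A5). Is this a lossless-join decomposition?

Yes

Chase test. Columns are A1, A2, A3, A4, A5; row i has aⱼ where attribute j ∈ Schemai, else bᵢⱼ.
Initial tableau (one row per fragment):
  row 1: a1 b12 b13 a4 b15
  row 2: a1 a2 a3 a4 b25
  row 3: b31 b32 a3 b34 a5
Rows 2 and 3 agree on A3; apply A3→A5 and equate their A5 entries.
Rows 1 and 2 agree on A1; apply A1→A3 and equate their A3 entries.
Rows 1 and 2 agree on A3; apply A3→A5 and equate their A5 entries.
Row 2 is now all distinguished symbols — the join is lossless.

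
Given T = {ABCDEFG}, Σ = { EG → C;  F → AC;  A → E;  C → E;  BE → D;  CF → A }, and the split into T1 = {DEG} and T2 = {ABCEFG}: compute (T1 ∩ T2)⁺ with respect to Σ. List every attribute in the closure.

T1 ∩ T2 = {EG}.
EG → C applies, adding C
Closure: {CEG}.

CEG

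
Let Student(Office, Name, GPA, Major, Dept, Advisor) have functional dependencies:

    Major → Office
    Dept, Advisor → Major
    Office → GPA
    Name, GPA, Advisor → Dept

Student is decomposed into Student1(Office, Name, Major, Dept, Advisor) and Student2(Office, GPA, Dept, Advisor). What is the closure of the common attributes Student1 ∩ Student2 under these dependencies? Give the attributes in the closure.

Office, GPA, Major, Dept, Advisor

Student1 ∩ Student2 = {Office, Dept, Advisor}.
Dept, Advisor → Major applies, adding Major
Office → GPA applies, adding GPA
Closure: {Office, GPA, Major, Dept, Advisor}.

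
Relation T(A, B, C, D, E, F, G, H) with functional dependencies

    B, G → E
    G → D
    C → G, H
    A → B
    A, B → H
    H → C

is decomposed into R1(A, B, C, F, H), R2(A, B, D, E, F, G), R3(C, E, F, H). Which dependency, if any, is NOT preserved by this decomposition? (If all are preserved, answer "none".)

C → G, H

Check C → G, H: no single fragment contains all of {C, G, H}, and the restricted closure of {C} across the fragments never reaches {G, H}.
B, G → E is preserved.
G → D is preserved.
A → B is preserved.
A, B → H is preserved.
H → C is preserved.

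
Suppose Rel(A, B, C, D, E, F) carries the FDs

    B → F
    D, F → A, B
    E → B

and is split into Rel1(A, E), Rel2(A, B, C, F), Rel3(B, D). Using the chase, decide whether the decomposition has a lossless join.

No

Chase test. Columns are A, B, C, D, E, F; row i has aⱼ where attribute j ∈ Reli, else bᵢⱼ.
Initial tableau (one row per fragment):
  row 1: a1 b12 b13 b14 a5 b16
  row 2: a1 a2 a3 b24 b25 a6
  row 3: b31 a2 b33 a4 b35 b36
Rows 2 and 3 agree on B; apply B→F and equate their F entries.
No row becomes fully distinguished — the join is lossy.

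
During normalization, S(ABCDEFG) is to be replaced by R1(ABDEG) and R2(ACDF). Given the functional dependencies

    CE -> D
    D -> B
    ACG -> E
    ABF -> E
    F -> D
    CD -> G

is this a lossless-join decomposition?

Common attributes: R1 ∩ R2 = {AD}.
Closure of {AD}: D → B applies, adding B. So (AD)⁺ = {ABD}.
The closure contains neither all of R1 = {ABDEG} nor all of R2 = {ACDF}, so the common attributes are not a superkey of either fragment. The join is lossy.

No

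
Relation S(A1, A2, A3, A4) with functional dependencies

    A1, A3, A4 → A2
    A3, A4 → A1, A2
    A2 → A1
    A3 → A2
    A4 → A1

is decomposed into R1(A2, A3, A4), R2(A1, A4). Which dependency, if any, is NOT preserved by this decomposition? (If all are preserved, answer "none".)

Check A2 → A1: no single fragment contains all of {A1, A2}, and the restricted closure of {A2} across the fragments never reaches {A1}.
A1, A3, A4 → A2 is preserved.
A3, A4 → A1, A2 is preserved.
A3 → A2 is preserved.
A4 → A1 is preserved.

A2 → A1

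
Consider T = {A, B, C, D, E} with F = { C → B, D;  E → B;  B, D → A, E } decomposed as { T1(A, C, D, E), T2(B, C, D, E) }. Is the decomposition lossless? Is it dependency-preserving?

lossless and dependency-preserving

Lossless test: (C, D, E)⁺ = {A, B, C, D, E}, which contains all of one fragment — lossless.
Dependency preservation: B, D → A, E is not contained in any single fragment, but the restricted closure of its left-hand side across the fragments still reaches the right-hand side; the remaining FDs each lie inside some fragment. All dependencies are preserved.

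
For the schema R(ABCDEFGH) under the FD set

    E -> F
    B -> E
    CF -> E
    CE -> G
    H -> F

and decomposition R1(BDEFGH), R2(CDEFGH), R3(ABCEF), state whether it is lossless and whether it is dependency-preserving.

lossy but dependency-preserving

Lossless test (chase): Rows 2 and 3 agree on CE; apply CE→G and equate their G entries. No row becomes fully distinguished — the join is lossy.
Dependency preservation: every FD's attributes lie within a single fragment, so each can be enforced locally — preserved.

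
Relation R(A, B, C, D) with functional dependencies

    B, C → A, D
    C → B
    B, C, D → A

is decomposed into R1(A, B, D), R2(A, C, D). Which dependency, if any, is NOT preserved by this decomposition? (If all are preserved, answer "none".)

C → B

Check C → B: no single fragment contains all of {B, C}, and the restricted closure of {C} across the fragments never reaches {B}.
B, C → A, D is preserved.
B, C, D → A is preserved.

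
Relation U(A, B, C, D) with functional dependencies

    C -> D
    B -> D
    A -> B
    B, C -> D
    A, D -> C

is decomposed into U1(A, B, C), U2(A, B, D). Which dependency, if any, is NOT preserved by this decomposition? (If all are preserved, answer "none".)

Check C → D: no single fragment contains all of {C, D}, and the restricted closure of {C} across the fragments never reaches {D}.
B → D is preserved.
A → B is preserved.
B, C → D is preserved.
A, D → C is preserved.

C -> D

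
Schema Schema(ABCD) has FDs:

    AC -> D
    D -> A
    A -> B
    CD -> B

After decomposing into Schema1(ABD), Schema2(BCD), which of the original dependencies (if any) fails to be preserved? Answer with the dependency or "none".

AC -> D

Check AC → D: no single fragment contains all of {ACD}, and the restricted closure of {AC} across the fragments never reaches {D}.
D → A is preserved.
A → B is preserved.
CD → B is preserved.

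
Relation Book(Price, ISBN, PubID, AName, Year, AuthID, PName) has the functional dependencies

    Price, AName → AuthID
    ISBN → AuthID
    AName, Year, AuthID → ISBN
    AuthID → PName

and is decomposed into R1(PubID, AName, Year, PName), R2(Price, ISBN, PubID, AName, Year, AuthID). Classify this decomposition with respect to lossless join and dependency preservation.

Lossless test: (PubID, AName, Year)⁺ = {PubID, AName, Year}, which is a superkey of neither fragment — lossy.
Dependency preservation: the restricted closure of {AuthID} across the fragments never reaches {PName}, so AuthID → PName cannot be enforced without a join — not preserved.

lossy and not dependency-preserving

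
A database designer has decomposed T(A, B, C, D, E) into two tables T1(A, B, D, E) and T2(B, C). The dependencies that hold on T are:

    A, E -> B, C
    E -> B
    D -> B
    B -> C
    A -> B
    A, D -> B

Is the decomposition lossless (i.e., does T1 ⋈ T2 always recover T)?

Yes

Common attributes: T1 ∩ T2 = {B}.
Closure of {B}: B → C applies, adding C. So (B)⁺ = {B, C}.
This closure contains every attribute of T2, so T1 ∩ T2 → T2. The join is lossless.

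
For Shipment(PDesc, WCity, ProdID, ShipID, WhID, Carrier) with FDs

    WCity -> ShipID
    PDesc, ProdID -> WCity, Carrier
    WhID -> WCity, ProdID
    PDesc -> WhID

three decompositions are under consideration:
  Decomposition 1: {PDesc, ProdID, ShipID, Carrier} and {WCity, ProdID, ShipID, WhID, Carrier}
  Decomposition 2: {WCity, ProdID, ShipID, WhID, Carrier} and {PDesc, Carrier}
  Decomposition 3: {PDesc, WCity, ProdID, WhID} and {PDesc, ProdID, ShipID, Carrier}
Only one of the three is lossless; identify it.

Decomposition 3

Decomposition 1: common = {ProdID, ShipID, Carrier}, closure = {ProdID, ShipID, Carrier} → lossy.
Decomposition 2: common = {Carrier}, closure = {Carrier} → lossy.
Decomposition 3: common = {PDesc, ProdID}, closure = {PDesc, WCity, ProdID, ShipID, WhID, Carrier} → lossless.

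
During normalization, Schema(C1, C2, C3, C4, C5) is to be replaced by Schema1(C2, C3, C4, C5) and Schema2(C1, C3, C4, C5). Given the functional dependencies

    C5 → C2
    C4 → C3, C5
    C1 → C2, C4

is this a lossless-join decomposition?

Yes

Common attributes: Schema1 ∩ Schema2 = {C3, C4, C5}.
Closure of {C3, C4, C5}: C5 → C2 applies, adding C2. So (C3, C4, C5)⁺ = {C2, C3, C4, C5}.
This closure contains every attribute of Schema1, so Schema1 ∩ Schema2 → Schema1. The join is lossless.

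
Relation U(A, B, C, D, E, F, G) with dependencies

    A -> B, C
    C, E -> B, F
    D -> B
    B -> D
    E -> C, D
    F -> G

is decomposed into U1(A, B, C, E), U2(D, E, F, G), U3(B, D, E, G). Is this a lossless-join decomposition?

Chase test. Columns are A, B, C, D, E, F, G; row i has aⱼ where attribute j ∈ Ui, else bᵢⱼ.
Initial tableau (one row per fragment):
  row 1: a1 a2 a3 b14 a5 b16 b17
  row 2: b21 b22 b23 a4 a5 a6 a7
  row 3: b31 a2 b33 a4 a5 b36 a7
Rows 2 and 3 agree on D; apply D→B and equate their B entries.
Rows 1 and 2 agree on B; apply B→D and equate their D entries.
Rows 1 and 2 agree on E; apply E→C, D and equate their C, D entries.
Rows 1 and 3 agree on E; apply E→C, D and equate their C, D entries.
Rows 1 and 2 agree on C, E; apply C, E→B, F and equate their B, F entries.
Rows 1 and 3 agree on C, E; apply C, E→B, F and equate their B, F entries.
Rows 1 and 2 agree on F; apply F→G and equate their G entries.
Row 1 is now all distinguished symbols — the join is lossless.

Yes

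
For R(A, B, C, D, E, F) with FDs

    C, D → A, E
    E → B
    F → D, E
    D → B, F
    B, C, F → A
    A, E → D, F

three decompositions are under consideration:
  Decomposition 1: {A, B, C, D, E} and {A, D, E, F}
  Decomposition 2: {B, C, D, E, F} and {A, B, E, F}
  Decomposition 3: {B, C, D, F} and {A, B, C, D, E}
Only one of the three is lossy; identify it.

Decomposition 2

Decomposition 1: common = {A, D, E}, closure = {A, B, D, E, F} → lossless.
Decomposition 2: common = {B, E, F}, closure = {B, D, E, F} → lossy.
Decomposition 3: common = {B, C, D}, closure = {A, B, C, D, E, F} → lossless.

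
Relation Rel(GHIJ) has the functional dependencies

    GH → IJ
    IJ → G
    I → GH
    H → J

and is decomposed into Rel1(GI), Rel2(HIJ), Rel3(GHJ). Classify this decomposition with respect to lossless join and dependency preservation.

Lossless test (chase): Rows 1 and 2 agree on I; apply I→GH and equate their GH entries. Rows 1 and 2 agree on H; apply H→J and equate their J entries. Rows 1 and 3 agree on GH; apply GH→IJ and equate their IJ entries. Row 1 is now all distinguished symbols — the join is lossless.
Dependency preservation: the restricted closure of {GH} across the fragments never reaches {IJ}, so GH → IJ cannot be enforced without a join — not preserved.

lossless but not dependency-preserving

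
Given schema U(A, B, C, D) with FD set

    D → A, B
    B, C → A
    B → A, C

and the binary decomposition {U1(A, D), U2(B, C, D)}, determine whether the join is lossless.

Yes

Common attributes: U1 ∩ U2 = {D}.
Closure of {D}: D → A, B applies, adding A, B; B → A, C applies, adding C. So (D)⁺ = {A, B, C, D}.
This closure contains every attribute of U1, so U1 ∩ U2 → U1. The join is lossless.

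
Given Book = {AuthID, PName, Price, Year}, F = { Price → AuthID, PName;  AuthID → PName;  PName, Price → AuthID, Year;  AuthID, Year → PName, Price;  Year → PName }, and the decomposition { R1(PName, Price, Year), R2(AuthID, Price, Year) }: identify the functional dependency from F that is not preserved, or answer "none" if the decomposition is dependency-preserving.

Check AuthID → PName: no single fragment contains all of {AuthID, PName}, and the restricted closure of {AuthID} across the fragments never reaches {PName}.
Price → AuthID, PName is preserved.
PName, Price → AuthID, Year is preserved.
AuthID, Year → PName, Price is preserved.
Year → PName is preserved.

AuthID → PName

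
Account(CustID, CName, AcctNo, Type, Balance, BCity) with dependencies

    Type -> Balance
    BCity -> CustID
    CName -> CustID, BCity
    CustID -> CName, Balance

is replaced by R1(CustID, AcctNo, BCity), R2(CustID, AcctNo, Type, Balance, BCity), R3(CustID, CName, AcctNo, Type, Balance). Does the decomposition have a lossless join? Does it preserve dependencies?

lossless and dependency-preserving

Lossless test (chase): Rows 1 and 2 agree on CustID; apply CustID→CName, Balance and equate their CName, Balance entries. Rows 1 and 3 agree on CustID; apply CustID→CName, Balance and equate their CName, Balance entries. Rows 1 and 3 agree on CName; apply CName→CustID, BCity and equate their CustID, BCity entries. Row 2 is now all distinguished symbols — the join is lossless.
Dependency preservation: CName → CustID, BCity is not contained in any single fragment, but the restricted closure of its left-hand side across the fragments still reaches the right-hand side; the remaining FDs each lie inside some fragment. All dependencies are preserved.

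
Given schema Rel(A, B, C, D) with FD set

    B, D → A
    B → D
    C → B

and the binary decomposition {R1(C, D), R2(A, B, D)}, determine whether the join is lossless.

Common attributes: R1 ∩ R2 = {D}.
No dependency enlarges {D}, so (D)⁺ = {D}.
The closure contains neither all of R1 = {C, D} nor all of R2 = {A, B, D}, so the common attributes are not a superkey of either fragment. The join is lossy.

No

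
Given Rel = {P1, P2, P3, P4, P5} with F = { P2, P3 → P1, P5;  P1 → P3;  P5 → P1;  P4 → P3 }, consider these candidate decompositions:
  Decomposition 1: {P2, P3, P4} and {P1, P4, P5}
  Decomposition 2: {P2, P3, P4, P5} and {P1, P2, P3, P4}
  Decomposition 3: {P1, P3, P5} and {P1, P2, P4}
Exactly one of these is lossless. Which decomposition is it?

Decomposition 2

Decomposition 1: common = {P4}, closure = {P3, P4} → lossy.
Decomposition 2: common = {P2, P3, P4}, closure = {P1, P2, P3, P4, P5} → lossless.
Decomposition 3: common = {P1}, closure = {P1, P3} → lossy.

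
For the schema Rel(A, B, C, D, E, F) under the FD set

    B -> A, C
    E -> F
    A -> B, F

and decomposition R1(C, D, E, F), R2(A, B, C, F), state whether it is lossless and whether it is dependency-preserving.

lossy but dependency-preserving

Lossless test: (C, F)⁺ = {C, F}, which is a superkey of neither fragment — lossy.
Dependency preservation: every FD's attributes lie within a single fragment, so each can be enforced locally — preserved.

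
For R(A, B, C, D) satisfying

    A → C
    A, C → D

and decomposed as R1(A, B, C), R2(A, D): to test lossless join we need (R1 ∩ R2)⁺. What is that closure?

A, C, D

R1 ∩ R2 = {A}.
A → C applies, adding C
A, C → D applies, adding D
Closure: {A, C, D}.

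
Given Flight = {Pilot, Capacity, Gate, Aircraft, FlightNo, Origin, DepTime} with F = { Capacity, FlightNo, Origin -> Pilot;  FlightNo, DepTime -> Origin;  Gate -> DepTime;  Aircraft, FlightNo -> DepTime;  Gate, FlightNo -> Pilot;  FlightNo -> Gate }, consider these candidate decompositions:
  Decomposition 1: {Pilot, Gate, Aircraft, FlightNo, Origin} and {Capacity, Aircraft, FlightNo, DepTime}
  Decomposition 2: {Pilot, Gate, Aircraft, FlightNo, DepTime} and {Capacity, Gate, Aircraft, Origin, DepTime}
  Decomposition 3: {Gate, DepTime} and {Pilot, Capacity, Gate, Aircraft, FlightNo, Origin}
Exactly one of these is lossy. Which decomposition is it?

Decomposition 2

Decomposition 1: common = {Aircraft, FlightNo}, closure = {Pilot, Gate, Aircraft, FlightNo, Origin, DepTime} → lossless.
Decomposition 2: common = {Gate, Aircraft, DepTime}, closure = {Gate, Aircraft, DepTime} → lossy.
Decomposition 3: common = {Gate}, closure = {Gate, DepTime} → lossless.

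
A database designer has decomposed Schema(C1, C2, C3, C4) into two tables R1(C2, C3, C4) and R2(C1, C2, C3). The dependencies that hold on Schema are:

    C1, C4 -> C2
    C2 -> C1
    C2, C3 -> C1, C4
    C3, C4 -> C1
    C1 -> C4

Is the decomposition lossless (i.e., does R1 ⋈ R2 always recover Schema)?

Common attributes: R1 ∩ R2 = {C2, C3}.
Closure of {C2, C3}: C2 → C1 applies, adding C1; C2, C3 → C1, C4 applies, adding C4. So (C2, C3)⁺ = {C1, C2, C3, C4}.
This closure contains every attribute of R1, so R1 ∩ R2 → R1. The join is lossless.

Yes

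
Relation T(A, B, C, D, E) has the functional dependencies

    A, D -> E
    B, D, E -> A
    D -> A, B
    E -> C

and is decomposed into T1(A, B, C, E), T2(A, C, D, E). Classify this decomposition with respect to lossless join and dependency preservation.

Lossless test: (A, C, E)⁺ = {A, C, E}, which is a superkey of neither fragment — lossy.
Dependency preservation: the restricted closure of {D} across the fragments never reaches {A, B}, so D → A, B cannot be enforced without a join — not preserved.

lossy and not dependency-preserving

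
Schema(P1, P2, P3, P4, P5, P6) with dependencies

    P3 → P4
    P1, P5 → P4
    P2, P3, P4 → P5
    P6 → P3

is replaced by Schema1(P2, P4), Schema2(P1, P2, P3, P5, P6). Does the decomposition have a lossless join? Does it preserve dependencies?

Lossless test: (P2)⁺ = {P2}, which is a superkey of neither fragment — lossy.
Dependency preservation: the restricted closure of {P3} across the fragments never reaches {P4}, so P3 → P4 cannot be enforced without a join — not preserved.

lossy and not dependency-preserving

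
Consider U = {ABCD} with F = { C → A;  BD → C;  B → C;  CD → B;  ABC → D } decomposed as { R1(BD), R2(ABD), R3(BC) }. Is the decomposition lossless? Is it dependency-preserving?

Lossless test (chase): Rows 1 and 2 agree on BD; apply BD→C and equate their C entries. Rows 1 and 3 agree on B; apply B→C and equate their C entries. Rows 1 and 2 agree on C; apply C→A and equate their A entries. Rows 1 and 3 agree on C; apply C→A and equate their A entries. Rows 1 and 3 agree on ABC; apply ABC→D and equate their D entries. Row 1 is now all distinguished symbols — the join is lossless.
Dependency preservation: the restricted closure of {C} across the fragments never reaches {A}, so C → A cannot be enforced without a join — not preserved.

lossless but not dependency-preserving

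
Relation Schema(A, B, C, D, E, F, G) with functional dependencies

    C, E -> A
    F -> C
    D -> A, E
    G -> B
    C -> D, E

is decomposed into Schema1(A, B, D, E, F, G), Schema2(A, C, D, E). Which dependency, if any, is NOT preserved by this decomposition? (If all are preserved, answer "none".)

Check F → C: no single fragment contains all of {C, F}, and the restricted closure of {F} across the fragments never reaches {C}.
C, E → A is preserved.
D → A, E is preserved.
G → B is preserved.
C → D, E is preserved.

F -> C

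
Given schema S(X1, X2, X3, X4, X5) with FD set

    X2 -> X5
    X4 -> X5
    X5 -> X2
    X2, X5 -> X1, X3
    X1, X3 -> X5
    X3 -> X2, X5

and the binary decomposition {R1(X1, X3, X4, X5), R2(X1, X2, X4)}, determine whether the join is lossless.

Yes

Common attributes: R1 ∩ R2 = {X1, X4}.
Closure of {X1, X4}: X4 → X5 applies, adding X5; X5 → X2 applies, adding X2; X2, X5 → X1, X3 applies, adding X3. So (X1, X4)⁺ = {X1, X2, X3, X4, X5}.
This closure contains every attribute of R1, so R1 ∩ R2 → R1. The join is lossless.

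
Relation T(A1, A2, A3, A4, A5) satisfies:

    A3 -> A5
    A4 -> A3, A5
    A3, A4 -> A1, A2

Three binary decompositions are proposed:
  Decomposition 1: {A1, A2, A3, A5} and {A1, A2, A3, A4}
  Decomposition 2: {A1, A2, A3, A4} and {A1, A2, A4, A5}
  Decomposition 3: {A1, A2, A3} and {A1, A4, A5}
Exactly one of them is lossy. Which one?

Decomposition 1: common = {A1, A2, A3}, closure = {A1, A2, A3, A5} → lossless.
Decomposition 2: common = {A1, A2, A4}, closure = {A1, A2, A3, A4, A5} → lossless.
Decomposition 3: common = {A1}, closure = {A1} → lossy.

Decomposition 3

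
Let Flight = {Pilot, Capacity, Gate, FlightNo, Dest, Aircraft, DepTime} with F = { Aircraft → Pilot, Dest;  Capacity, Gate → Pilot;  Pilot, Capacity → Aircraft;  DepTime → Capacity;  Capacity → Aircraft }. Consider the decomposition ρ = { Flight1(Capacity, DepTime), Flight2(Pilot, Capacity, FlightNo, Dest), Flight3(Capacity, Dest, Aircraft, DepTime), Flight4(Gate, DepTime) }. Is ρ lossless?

Chase test. Columns are Pilot, Capacity, Gate, FlightNo, Dest, Aircraft, DepTime; row i has aⱼ where attribute j ∈ Flighti, else bᵢⱼ.
Initial tableau (one row per fragment):
  row 1: b11 a2 b13 b14 b15 b16 a7
  row 2: a1 a2 b23 a4 a5 b26 b27
  row 3: b31 a2 b33 b34 a5 a6 a7
  row 4: b41 b42 a3 b44 b45 b46 a7
Rows 1 and 4 agree on DepTime; apply DepTime→Capacity and equate their Capacity entries.
Rows 1 and 2 agree on Capacity; apply Capacity→Aircraft and equate their Aircraft entries.
Rows 1 and 3 agree on Capacity; apply Capacity→Aircraft and equate their Aircraft entries.
Rows 1 and 4 agree on Capacity; apply Capacity→Aircraft and equate their Aircraft entries.
Rows 1 and 2 agree on Aircraft; apply Aircraft→Pilot, Dest and equate their Pilot, Dest entries.
Rows 1 and 3 agree on Aircraft; apply Aircraft→Pilot, Dest and equate their Pilot, Dest entries.
Rows 1 and 4 agree on Aircraft; apply Aircraft→Pilot, Dest and equate their Pilot, Dest entries.
No row becomes fully distinguished — the join is lossy.

No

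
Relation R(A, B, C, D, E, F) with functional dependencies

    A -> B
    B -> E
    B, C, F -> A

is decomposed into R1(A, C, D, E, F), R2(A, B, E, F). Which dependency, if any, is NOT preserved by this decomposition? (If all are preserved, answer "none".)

Check B, C, F → A: no single fragment contains all of {A, B, C, F}, and the restricted closure of {B, C, F} across the fragments never reaches {A}.
A → B is preserved.
B → E is preserved.

B, C, F -> A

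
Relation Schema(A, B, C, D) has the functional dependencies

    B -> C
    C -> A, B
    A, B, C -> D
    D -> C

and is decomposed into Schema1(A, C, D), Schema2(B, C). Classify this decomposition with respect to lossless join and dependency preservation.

Lossless test: (C)⁺ = {A, B, C, D}, which contains all of one fragment — lossless.
Dependency preservation: C → A, B; A, B, C → D are not contained in any single fragment, but the restricted closure of each left-hand side across the fragments still reaches the right-hand side; the remaining FDs each lie inside some fragment. All dependencies are preserved.

lossless and dependency-preserving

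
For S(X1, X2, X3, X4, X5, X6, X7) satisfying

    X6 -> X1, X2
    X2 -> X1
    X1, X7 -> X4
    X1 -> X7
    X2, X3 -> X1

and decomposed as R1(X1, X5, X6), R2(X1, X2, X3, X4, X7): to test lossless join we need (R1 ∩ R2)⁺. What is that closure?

R1 ∩ R2 = {X1}.
X1 → X7 applies, adding X7
X1, X7 → X4 applies, adding X4
Closure: {X1, X4, X7}.

X1, X4, X7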